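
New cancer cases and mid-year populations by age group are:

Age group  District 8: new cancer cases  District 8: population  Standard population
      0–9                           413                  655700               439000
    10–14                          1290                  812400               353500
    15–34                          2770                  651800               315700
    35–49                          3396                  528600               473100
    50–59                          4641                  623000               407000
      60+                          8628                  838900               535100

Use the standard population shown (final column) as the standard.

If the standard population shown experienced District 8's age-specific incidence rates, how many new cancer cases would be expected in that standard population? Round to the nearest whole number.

13754

Age-specific rates per 100000 for District 8: 62.99, 158.79, 424.98, 642.45, 744.94, 1028.49.
Expected new cancer cases = Σ (standard pop × age-specific rate ÷ 100000)
= 439000×62.99/100000 + 353500×158.79/100000 + 315700×424.98/100000 + 473100×642.45/100000 + 407000×744.94/100000 + 535100×1028.49/100000
= 276.51 + 561.32 + 1341.65 + 3039.44 + 3031.92 + 5503.45 = 13754.29.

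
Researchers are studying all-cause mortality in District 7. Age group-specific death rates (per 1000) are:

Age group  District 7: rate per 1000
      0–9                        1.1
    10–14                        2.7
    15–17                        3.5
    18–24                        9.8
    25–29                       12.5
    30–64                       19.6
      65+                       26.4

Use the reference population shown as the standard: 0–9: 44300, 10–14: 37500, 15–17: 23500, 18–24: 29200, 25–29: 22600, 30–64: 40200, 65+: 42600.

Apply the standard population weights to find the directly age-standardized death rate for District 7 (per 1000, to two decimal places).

Standard total = 239900; weights = 0.1847, 0.1563, 0.0980, 0.1217, 0.0942, 0.1676, 0.1776.
Standardized rate: 0.1847×1.1 + 0.1563×2.7 + 0.0980×3.5 + 0.1217×9.8 + 0.0942×12.5 + 0.1676×19.6 + 0.1776×26.4 = 11.3108 per 1000.

11.31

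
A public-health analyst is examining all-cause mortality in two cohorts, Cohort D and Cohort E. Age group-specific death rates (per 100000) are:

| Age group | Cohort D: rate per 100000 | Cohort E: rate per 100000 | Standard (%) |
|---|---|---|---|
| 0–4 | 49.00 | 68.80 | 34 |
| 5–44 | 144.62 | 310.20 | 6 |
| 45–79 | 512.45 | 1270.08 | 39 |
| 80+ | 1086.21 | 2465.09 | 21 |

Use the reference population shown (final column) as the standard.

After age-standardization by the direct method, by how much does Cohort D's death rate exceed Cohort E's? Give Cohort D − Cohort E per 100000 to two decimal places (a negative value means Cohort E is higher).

-601.71

Standard weights: 0.34, 0.06, 0.39, 0.21.
Cohort D: 0.3400×49.00 + 0.0600×144.62 + 0.3900×512.45 + 0.2100×1086.21 = 453.2968 per 100000.
Cohort E: 0.3400×68.80 + 0.0600×310.20 + 0.3900×1270.08 + 0.2100×2465.09 = 1055.0041 per 100000.
Difference = 453.2968 − 1055.0041 = -601.7073.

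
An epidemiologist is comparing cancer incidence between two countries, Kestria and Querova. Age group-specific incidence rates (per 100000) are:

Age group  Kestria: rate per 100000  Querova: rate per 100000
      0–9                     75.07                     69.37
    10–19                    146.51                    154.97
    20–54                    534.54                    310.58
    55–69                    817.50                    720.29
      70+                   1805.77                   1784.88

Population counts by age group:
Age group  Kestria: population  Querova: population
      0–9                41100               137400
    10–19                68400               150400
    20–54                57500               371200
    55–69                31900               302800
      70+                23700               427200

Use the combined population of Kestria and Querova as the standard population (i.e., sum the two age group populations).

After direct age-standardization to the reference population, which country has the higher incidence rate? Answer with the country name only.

Kestria

Combined standard total = 1611600; weights = 0.1108, 0.1358, 0.2660, 0.2077, 0.2798.
Kestria: 0.1108×75.07 + 0.1358×146.51 + 0.2660×534.54 + 0.2077×817.50 + 0.2798×1805.77 = 845.4037 per 100000.
Querova: 0.1108×69.37 + 0.1358×154.97 + 0.2660×310.58 + 0.2077×720.29 + 0.2798×1784.88 = 760.3122 per 100000.
The crude rates (506.37 vs 812.62) would put Querova higher, but that reflects its age composition; once standardized to a common age structure, Kestria has the higher underlying rate.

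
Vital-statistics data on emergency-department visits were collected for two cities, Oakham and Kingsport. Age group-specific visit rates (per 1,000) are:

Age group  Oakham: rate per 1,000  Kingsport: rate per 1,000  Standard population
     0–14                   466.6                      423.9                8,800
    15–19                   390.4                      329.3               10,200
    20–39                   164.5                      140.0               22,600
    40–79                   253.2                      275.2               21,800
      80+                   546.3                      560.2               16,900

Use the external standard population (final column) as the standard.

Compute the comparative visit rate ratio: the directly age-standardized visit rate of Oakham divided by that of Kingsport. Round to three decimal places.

Standard total = 80,300; weights = 0.1096, 0.1270, 0.2814, 0.2715, 0.2105.
Oakham: 0.1096×466.6 + 0.1270×390.4 + 0.2814×164.5 + 0.2715×253.2 + 0.2105×546.3 = 330.7359 per 1,000.
Kingsport: 0.1096×423.9 + 0.1270×329.3 + 0.2814×140.0 + 0.2715×275.2 + 0.2105×560.2 = 320.2979 per 1,000.
Ratio = 330.7359 ÷ 320.2979 = 1.03259.

1.033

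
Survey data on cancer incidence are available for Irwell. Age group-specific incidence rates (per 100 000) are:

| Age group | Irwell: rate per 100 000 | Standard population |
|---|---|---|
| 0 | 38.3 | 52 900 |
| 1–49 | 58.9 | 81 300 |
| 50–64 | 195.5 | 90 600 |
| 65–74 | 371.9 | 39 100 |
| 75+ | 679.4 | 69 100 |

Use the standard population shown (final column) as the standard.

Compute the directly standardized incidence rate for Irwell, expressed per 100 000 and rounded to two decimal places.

Standard total = 333 000; weights = 0.1589, 0.2441, 0.2721, 0.1174, 0.2075.
Standardized rate: 0.1589×38.3 + 0.2441×58.9 + 0.2721×195.5 + 0.1174×371.9 + 0.2075×679.4 = 258.3026 per 100 000.

258.30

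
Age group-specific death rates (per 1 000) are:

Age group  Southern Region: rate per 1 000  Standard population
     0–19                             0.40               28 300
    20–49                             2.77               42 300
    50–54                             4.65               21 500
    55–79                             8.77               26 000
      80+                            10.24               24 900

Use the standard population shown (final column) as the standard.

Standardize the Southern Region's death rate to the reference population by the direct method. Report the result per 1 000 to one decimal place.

5.0

Standard total = 143 000; weights = 0.1979, 0.2958, 0.1503, 0.1818, 0.1741.
Standardized rate: 0.1979×0.40 + 0.2958×2.77 + 0.1503×4.65 + 0.1818×8.77 + 0.1741×10.24 = 4.9753 per 1 000.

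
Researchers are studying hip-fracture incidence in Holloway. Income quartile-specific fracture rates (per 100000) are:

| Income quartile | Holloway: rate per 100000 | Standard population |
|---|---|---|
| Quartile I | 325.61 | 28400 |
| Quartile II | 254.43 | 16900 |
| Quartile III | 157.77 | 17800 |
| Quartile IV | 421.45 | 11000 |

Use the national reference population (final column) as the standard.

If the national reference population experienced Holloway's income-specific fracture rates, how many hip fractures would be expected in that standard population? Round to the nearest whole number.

210

Expected hip fractures = Σ (standard pop × income-specific rate ÷ 100000)
= 28400×325.61/100000 + 16900×254.43/100000 + 17800×157.77/100000 + 11000×421.45/100000
= 92.47 + 43.00 + 28.08 + 46.36 = 209.91.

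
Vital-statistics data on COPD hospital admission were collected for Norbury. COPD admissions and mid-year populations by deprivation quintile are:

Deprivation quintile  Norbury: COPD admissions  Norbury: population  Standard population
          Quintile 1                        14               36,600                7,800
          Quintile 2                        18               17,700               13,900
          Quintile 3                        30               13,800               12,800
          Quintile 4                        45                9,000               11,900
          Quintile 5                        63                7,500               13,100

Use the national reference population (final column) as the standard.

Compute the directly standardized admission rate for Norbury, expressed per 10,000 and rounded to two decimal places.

Deprivation-specific rates per 10,000 for Norbury: 3.83, 10.17, 21.74, 50.00, 84.00.
Standard total = 59,500; weights = 0.1311, 0.2336, 0.2151, 0.2000, 0.2202.
Standardized rate: 0.1311×3.83 + 0.2336×10.17 + 0.2151×21.74 + 0.2000×50.00 + 0.2202×84.00 = 36.0479 per 10,000.

36.05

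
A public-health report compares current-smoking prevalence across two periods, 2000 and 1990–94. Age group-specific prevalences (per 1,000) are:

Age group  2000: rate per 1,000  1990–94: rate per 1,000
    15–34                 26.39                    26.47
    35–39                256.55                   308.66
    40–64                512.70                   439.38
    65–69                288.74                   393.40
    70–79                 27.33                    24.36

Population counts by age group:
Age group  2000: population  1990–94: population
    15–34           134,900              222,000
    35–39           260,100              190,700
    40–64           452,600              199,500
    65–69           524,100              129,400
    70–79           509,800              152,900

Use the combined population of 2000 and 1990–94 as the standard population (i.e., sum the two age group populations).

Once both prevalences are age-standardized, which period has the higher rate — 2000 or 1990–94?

Combined standard total = 2,776,000; weights = 0.1286, 0.1624, 0.2349, 0.2354, 0.2387.
2000: 0.1286×26.39 + 0.1624×256.55 + 0.2349×512.70 + 0.2354×288.74 + 0.2387×27.33 = 239.9878 per 1,000.
1990–94: 0.1286×26.47 + 0.1624×308.66 + 0.2349×439.38 + 0.2354×393.40 + 0.2387×24.36 = 255.1661 per 1,000.
The crude rates (248.52 vs 231.44) would put 2000 higher, but that reflects its age composition; once standardized to a common age structure, 1990–94 has the higher underlying rate.

1990–94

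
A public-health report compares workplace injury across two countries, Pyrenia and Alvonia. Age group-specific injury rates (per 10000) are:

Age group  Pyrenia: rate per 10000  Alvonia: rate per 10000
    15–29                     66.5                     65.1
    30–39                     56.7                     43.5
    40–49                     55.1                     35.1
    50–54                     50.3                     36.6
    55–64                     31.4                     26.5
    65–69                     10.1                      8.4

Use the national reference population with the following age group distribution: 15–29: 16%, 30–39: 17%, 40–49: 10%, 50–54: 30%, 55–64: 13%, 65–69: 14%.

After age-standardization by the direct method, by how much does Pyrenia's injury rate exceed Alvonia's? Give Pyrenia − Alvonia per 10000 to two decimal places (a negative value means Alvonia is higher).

Standard weights: 0.16, 0.17, 0.10, 0.30, 0.13, 0.14.
Pyrenia: 0.1600×66.5 + 0.1700×56.7 + 0.1000×55.1 + 0.3000×50.3 + 0.1300×31.4 + 0.1400×10.1 = 46.3750 per 10000.
Alvonia: 0.1600×65.1 + 0.1700×43.5 + 0.1000×35.1 + 0.3000×36.6 + 0.1300×26.5 + 0.1400×8.4 = 36.9220 per 10000.
Difference = 46.3750 − 36.9220 = 9.4530.

9.45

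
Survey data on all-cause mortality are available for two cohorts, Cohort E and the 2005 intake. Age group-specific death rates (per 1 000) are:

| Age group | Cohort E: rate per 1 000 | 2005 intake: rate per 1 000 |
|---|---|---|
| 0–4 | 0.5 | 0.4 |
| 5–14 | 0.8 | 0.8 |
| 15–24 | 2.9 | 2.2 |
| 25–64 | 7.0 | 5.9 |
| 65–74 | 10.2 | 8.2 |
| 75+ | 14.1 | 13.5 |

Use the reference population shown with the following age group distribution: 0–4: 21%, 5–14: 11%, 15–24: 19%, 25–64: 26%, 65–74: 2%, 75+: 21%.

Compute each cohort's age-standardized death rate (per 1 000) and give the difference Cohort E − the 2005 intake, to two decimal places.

Standard weights: 0.21, 0.11, 0.19, 0.26, 0.02, 0.21.
Cohort E: 0.2100×0.5 + 0.1100×0.8 + 0.1900×2.9 + 0.2600×7.0 + 0.0200×10.2 + 0.2100×14.1 = 5.7290 per 1 000.
The 2005 intake: 0.2100×0.4 + 0.1100×0.8 + 0.1900×2.2 + 0.2600×5.9 + 0.0200×8.2 + 0.2100×13.5 = 5.1230 per 1 000.
Difference = 5.7290 − 5.1230 = 0.6060.

0.61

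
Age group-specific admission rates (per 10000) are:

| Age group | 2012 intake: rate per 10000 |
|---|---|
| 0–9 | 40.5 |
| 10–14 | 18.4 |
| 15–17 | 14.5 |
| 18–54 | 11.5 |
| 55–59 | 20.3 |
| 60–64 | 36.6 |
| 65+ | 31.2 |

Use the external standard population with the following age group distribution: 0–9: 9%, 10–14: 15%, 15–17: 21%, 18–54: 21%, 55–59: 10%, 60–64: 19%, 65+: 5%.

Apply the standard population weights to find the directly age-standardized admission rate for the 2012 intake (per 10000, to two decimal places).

22.41

Standard weights: 0.09, 0.15, 0.21, 0.21, 0.10, 0.19, 0.05.
Standardized rate: 0.0900×40.5 + 0.1500×18.4 + 0.2100×14.5 + 0.2100×11.5 + 0.1000×20.3 + 0.1900×36.6 + 0.0500×31.2 = 22.4090 per 10000.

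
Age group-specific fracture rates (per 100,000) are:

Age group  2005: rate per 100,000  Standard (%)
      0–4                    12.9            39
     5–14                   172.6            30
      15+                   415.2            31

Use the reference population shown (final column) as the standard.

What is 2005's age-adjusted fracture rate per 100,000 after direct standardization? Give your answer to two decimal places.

185.52

Standard weights: 0.39, 0.30, 0.31.
Standardized rate: 0.3900×12.9 + 0.3000×172.6 + 0.3100×415.2 = 185.5230 per 100,000.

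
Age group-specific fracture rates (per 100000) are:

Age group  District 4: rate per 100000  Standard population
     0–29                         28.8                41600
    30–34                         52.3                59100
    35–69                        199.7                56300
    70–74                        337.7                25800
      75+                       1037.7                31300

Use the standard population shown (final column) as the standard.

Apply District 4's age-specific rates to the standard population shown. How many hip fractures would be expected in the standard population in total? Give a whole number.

Expected hip fractures = Σ (standard pop × age-specific rate ÷ 100000)
= 41600×28.8/100000 + 59100×52.3/100000 + 56300×199.7/100000 + 25800×337.7/100000 + 31300×1037.7/100000
= 11.98 + 30.91 + 112.43 + 87.13 + 324.80 = 567.25.

567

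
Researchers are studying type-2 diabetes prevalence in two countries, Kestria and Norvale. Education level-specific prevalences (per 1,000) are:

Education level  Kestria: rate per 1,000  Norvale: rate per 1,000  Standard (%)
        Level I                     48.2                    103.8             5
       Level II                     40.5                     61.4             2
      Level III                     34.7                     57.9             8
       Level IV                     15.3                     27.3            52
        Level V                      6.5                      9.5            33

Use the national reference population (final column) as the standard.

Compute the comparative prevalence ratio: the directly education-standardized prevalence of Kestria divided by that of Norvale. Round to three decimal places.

Standard weights: 0.05, 0.02, 0.08, 0.52, 0.33.
Kestria: 0.0500×48.2 + 0.0200×40.5 + 0.0800×34.7 + 0.5200×15.3 + 0.3300×6.5 = 16.0970 per 1,000.
Norvale: 0.0500×103.8 + 0.0200×61.4 + 0.0800×57.9 + 0.5200×27.3 + 0.3300×9.5 = 28.3810 per 1,000.
Ratio = 16.0970 ÷ 28.3810 = 0.56718.

0.567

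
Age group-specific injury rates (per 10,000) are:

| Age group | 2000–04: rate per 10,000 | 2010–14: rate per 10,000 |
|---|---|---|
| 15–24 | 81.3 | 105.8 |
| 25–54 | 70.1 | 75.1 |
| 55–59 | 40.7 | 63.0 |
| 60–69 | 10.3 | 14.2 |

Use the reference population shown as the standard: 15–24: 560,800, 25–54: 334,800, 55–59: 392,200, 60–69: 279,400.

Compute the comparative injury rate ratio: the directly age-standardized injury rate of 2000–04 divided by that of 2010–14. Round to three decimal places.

Standard total = 1,567,200; weights = 0.3578, 0.2136, 0.2503, 0.1783.
2000–04: 0.3578×81.3 + 0.2136×70.1 + 0.2503×40.7 + 0.1783×10.3 = 56.0891 per 10,000.
2010–14: 0.3578×105.8 + 0.2136×75.1 + 0.2503×63.0 + 0.1783×14.2 = 72.2002 per 10,000.
Ratio = 56.0891 ÷ 72.2002 = 0.77686.

0.777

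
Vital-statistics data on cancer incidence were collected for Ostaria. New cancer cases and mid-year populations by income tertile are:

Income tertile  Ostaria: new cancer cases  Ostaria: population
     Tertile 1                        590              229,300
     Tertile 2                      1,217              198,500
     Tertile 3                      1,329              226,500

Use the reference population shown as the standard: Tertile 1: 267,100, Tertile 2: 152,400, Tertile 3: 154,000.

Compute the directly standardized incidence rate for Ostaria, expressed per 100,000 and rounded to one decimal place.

Income-specific rates per 100,000 for Ostaria: 257.30, 613.10, 586.75.
Standard total = 573,500; weights = 0.4657, 0.2657, 0.2685.
Standardized rate: 0.4657×257.30 + 0.2657×613.10 + 0.2685×586.75 = 440.3183 per 100,000.

440.3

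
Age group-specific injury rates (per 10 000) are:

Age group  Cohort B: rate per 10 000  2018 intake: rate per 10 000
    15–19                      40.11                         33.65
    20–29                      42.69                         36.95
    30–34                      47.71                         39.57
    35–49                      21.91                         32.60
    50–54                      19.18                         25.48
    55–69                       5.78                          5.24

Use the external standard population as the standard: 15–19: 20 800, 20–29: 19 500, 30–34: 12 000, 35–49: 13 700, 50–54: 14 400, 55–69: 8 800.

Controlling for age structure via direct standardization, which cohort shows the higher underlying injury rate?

Standard total = 89 200; weights = 0.2332, 0.2186, 0.1345, 0.1536, 0.1614, 0.0987.
Cohort B: 0.2332×40.11 + 0.2186×42.69 + 0.1345×47.71 + 0.1536×21.91 + 0.1614×19.18 + 0.0987×5.78 = 32.1355 per 10 000.
The 2018 intake: 0.2332×33.65 + 0.2186×36.95 + 0.1345×39.57 + 0.1536×32.60 + 0.1614×25.48 + 0.0987×5.24 = 30.8849 per 10 000.

Cohort B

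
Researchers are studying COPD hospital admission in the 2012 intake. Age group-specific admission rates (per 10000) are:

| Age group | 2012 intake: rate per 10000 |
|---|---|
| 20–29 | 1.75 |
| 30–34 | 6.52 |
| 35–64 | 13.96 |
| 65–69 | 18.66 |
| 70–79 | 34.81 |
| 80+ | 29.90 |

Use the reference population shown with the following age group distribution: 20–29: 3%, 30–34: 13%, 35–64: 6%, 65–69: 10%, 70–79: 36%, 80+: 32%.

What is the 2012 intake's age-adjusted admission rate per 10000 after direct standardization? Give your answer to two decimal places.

25.70

Standard weights: 0.03, 0.13, 0.06, 0.10, 0.36, 0.32.
Standardized rate: 0.0300×1.75 + 0.1300×6.52 + 0.0600×13.96 + 0.1000×18.66 + 0.3600×34.81 + 0.3200×29.90 = 25.7033 per 10000.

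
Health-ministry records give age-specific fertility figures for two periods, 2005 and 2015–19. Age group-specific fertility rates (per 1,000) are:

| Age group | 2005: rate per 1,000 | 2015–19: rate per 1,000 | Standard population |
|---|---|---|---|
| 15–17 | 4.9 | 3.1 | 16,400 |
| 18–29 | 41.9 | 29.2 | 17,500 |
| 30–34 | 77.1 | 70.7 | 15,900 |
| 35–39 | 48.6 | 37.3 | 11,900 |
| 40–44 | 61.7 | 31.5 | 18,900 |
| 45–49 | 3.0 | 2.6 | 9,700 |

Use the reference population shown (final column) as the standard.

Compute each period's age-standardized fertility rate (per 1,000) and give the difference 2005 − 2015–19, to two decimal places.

11.77

Standard total = 90,300; weights = 0.1816, 0.1938, 0.1761, 0.1318, 0.2093, 0.1074.
2005: 0.1816×4.9 + 0.1938×41.9 + 0.1761×77.1 + 0.1318×48.6 + 0.2093×61.7 + 0.1074×3.0 = 42.2267 per 1,000.
2015–19: 0.1816×3.1 + 0.1938×29.2 + 0.1761×70.7 + 0.1318×37.3 + 0.2093×31.5 + 0.1074×2.6 = 30.4586 per 1,000.
Difference = 42.2267 − 30.4586 = 11.7681.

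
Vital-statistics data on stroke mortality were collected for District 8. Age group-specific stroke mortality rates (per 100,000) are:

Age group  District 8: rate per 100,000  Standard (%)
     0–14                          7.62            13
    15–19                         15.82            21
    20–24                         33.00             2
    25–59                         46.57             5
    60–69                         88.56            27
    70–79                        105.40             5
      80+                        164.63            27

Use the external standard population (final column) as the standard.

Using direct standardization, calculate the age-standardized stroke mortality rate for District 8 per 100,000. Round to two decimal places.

Standard weights: 0.13, 0.21, 0.02, 0.05, 0.27, 0.05, 0.27.
Standardized rate: 0.1300×7.62 + 0.2100×15.82 + 0.0200×33.00 + 0.0500×46.57 + 0.2700×88.56 + 0.0500×105.40 + 0.2700×164.63 = 80.9326 per 100,000.

80.93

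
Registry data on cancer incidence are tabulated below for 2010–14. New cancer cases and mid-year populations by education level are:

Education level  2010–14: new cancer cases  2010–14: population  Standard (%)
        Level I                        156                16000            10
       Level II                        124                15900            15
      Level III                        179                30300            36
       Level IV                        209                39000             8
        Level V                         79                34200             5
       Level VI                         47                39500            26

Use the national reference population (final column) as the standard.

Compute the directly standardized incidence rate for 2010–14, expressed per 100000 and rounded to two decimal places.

Education-specific rates per 100000 for 2010–14: 975.00, 779.87, 590.76, 535.90, 230.99, 118.99.
Standard weights: 0.10, 0.15, 0.36, 0.08, 0.05, 0.26.
Standardized rate: 0.1000×975.00 + 0.1500×779.87 + 0.3600×590.76 + 0.0800×535.90 + 0.0500×230.99 + 0.2600×118.99 = 512.5126 per 100000.

512.51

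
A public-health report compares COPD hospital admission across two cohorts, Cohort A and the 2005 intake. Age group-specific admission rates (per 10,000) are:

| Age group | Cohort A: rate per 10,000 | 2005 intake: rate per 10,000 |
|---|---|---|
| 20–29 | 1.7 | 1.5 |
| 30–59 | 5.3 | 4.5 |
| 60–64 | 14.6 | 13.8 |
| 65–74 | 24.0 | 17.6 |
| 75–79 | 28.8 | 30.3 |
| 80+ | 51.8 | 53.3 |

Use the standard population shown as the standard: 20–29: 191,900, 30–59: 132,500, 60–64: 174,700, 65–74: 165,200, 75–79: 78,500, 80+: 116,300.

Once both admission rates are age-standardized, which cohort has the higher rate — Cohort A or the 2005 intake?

Standard total = 859,100; weights = 0.2234, 0.1542, 0.2034, 0.1923, 0.0914, 0.1354.
Cohort A: 0.2234×1.7 + 0.1542×5.3 + 0.2034×14.6 + 0.1923×24.0 + 0.0914×28.8 + 0.1354×51.8 = 18.4251 per 10,000.
The 2005 intake: 0.2234×1.5 + 0.1542×4.5 + 0.2034×13.8 + 0.1923×17.6 + 0.0914×30.3 + 0.1354×53.3 = 17.2038 per 10,000.

Cohort A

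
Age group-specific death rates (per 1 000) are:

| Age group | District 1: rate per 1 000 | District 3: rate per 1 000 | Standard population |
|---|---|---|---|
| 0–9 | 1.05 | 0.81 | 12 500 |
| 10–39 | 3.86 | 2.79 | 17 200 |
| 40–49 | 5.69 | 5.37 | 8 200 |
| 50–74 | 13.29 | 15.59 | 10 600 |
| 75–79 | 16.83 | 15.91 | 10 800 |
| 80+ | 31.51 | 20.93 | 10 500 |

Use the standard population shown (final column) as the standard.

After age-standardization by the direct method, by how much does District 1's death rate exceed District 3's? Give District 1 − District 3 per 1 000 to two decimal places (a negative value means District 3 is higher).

Standard total = 69 800; weights = 0.1791, 0.2464, 0.1175, 0.1519, 0.1547, 0.1504.
District 1: 0.1791×1.05 + 0.2464×3.86 + 0.1175×5.69 + 0.1519×13.29 + 0.1547×16.83 + 0.1504×31.51 = 11.1700 per 1 000.
District 3: 0.1791×0.81 + 0.2464×2.79 + 0.1175×5.37 + 0.1519×15.59 + 0.1547×15.91 + 0.1504×20.93 = 9.4412 per 1 000.
Difference = 11.1700 − 9.4412 = 1.7289.

1.73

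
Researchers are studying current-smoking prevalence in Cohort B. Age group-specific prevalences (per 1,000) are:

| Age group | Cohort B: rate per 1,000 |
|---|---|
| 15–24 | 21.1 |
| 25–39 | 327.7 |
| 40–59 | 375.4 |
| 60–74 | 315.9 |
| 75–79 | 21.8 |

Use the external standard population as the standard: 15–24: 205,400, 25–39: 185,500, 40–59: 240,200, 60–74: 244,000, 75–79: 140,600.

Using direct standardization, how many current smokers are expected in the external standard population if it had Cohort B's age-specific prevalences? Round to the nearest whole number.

Expected current smokers = Σ (standard pop × age-specific rate ÷ 1,000)
= 205,400×21.1/1,000 + 185,500×327.7/1,000 + 240,200×375.4/1,000 + 244,000×315.9/1,000 + 140,600×21.8/1,000
= 4333.94 + 60788.35 + 90171.08 + 77079.60 + 3065.08 = 235438.05.

235438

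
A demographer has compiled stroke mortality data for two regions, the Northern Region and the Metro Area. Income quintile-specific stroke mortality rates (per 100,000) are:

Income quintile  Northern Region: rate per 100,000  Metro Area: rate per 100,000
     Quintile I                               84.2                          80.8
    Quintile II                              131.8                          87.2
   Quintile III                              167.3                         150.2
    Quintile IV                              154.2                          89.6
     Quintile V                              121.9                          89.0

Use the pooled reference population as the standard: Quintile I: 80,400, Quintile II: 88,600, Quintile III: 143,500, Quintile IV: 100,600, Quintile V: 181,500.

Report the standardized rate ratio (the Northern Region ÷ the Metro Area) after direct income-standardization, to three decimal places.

Standard total = 594,600; weights = 0.1352, 0.1490, 0.2413, 0.1692, 0.3052.
The Northern Region: 0.1352×84.2 + 0.1490×131.8 + 0.2413×167.3 + 0.1692×154.2 + 0.3052×121.9 = 134.6991 per 100,000.
The Metro Area: 0.1352×80.8 + 0.1490×87.2 + 0.2413×150.2 + 0.1692×89.6 + 0.3052×89.0 = 102.4945 per 100,000.
Ratio = 134.6991 ÷ 102.4945 = 1.31421.

1.314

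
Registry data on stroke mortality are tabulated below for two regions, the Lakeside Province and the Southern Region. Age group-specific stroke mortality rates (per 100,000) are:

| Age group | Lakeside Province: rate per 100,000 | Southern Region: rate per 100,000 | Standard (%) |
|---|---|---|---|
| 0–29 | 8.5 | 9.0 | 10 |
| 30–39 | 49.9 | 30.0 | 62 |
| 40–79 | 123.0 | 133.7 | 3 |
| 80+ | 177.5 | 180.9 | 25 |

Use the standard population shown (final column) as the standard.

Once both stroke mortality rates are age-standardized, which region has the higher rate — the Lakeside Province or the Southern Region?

Lakeside Province

Standard weights: 0.10, 0.62, 0.03, 0.25.
The Lakeside Province: 0.1000×8.5 + 0.6200×49.9 + 0.0300×123.0 + 0.2500×177.5 = 79.8530 per 100,000.
The Southern Region: 0.1000×9.0 + 0.6200×30.0 + 0.0300×133.7 + 0.2500×180.9 = 68.7360 per 100,000.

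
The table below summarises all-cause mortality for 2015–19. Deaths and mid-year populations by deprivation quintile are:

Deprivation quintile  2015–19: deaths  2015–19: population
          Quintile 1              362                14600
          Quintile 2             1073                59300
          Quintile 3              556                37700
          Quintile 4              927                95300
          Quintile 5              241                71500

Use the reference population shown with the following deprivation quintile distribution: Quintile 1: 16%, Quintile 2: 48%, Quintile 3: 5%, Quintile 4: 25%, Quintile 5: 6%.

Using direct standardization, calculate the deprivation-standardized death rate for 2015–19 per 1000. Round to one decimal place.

16.0

Deprivation-specific rates per 1000 for 2015–19: 24.795, 18.094, 14.748, 9.727, 3.371.
Standard weights: 0.16, 0.48, 0.05, 0.25, 0.06.
Standardized rate: 0.1600×24.795 + 0.4800×18.094 + 0.0500×14.748 + 0.2500×9.727 + 0.0600×3.371 = 16.0239 per 1000.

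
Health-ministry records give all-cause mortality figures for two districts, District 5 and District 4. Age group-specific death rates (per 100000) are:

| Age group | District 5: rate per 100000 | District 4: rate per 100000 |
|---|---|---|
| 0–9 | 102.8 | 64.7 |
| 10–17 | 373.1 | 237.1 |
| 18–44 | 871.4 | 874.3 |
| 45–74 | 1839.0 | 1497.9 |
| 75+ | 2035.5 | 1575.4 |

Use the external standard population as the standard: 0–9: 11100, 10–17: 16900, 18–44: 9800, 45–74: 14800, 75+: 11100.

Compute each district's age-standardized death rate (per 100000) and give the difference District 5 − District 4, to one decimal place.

201.7

Standard total = 63700; weights = 0.1743, 0.2653, 0.1538, 0.2323, 0.1743.
District 5: 0.1743×102.8 + 0.2653×373.1 + 0.1538×871.4 + 0.2323×1839.0 + 0.1743×2035.5 = 1032.9268 per 100000.
District 4: 0.1743×64.7 + 0.2653×237.1 + 0.1538×874.3 + 0.2323×1497.9 + 0.1743×1575.4 = 831.2270 per 100000.
Difference = 1032.9268 − 831.2270 = 201.6998.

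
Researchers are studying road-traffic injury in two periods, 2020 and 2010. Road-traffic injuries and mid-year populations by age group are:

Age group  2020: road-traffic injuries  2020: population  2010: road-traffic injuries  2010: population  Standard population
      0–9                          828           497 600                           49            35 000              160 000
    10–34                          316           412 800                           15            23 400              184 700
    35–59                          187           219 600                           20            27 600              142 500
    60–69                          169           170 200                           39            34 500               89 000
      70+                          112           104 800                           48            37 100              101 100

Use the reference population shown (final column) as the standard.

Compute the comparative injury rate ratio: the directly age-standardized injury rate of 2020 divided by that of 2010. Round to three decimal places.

1.071

Age-specific rates per 100 000 for 2020: 166.40, 76.55, 85.15, 99.29, 106.87.
For 2010: 140.00, 64.10, 72.46, 113.04, 129.38.
Standard total = 677 300; weights = 0.2362, 0.2727, 0.2104, 0.1314, 0.1493.
2020: 0.2362×166.40 + 0.2727×76.55 + 0.2104×85.15 + 0.1314×99.29 + 0.1493×106.87 = 107.1003 per 100 000.
2010: 0.2362×140.00 + 0.2727×64.10 + 0.2104×72.46 + 0.1314×113.04 + 0.1493×129.38 = 99.9661 per 100 000.
Ratio = 107.1003 ÷ 99.9661 = 1.07137.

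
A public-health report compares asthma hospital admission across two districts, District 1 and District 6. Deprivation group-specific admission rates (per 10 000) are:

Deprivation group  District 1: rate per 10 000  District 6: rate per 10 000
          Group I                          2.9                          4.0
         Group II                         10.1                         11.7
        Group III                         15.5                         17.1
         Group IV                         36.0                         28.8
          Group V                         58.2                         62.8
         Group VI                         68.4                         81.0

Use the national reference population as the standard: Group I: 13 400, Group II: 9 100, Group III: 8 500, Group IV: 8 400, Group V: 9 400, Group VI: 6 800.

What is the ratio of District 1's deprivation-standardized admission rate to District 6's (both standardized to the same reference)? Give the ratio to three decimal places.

0.934

Standard total = 55 600; weights = 0.2410, 0.1637, 0.1529, 0.1511, 0.1691, 0.1223.
District 1: 0.2410×2.9 + 0.1637×10.1 + 0.1529×15.5 + 0.1511×36.0 + 0.1691×58.2 + 0.1223×68.4 = 28.3655 per 10 000.
District 6: 0.2410×4.0 + 0.1637×11.7 + 0.1529×17.1 + 0.1511×28.8 + 0.1691×62.8 + 0.1223×81.0 = 30.3680 per 10 000.
Ratio = 28.3655 ÷ 30.3680 = 0.93406.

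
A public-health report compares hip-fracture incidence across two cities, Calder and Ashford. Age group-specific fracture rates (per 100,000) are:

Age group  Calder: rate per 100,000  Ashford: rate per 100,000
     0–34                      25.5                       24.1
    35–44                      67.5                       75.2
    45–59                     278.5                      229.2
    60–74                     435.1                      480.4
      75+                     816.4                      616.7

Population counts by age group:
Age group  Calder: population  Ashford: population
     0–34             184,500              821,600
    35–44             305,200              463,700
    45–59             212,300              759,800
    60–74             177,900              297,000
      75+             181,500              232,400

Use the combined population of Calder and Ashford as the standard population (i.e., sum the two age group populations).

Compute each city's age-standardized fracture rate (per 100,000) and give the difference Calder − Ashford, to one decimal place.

28.8

Combined standard total = 3,635,900; weights = 0.2767, 0.2115, 0.2674, 0.1306, 0.1138.
Calder: 0.2767×25.5 + 0.2115×67.5 + 0.2674×278.5 + 0.1306×435.1 + 0.1138×816.4 = 245.5577 per 100,000.
Ashford: 0.2767×24.1 + 0.2115×75.2 + 0.2674×229.2 + 0.1306×480.4 + 0.1138×616.7 = 216.8013 per 100,000.
Difference = 245.5577 − 216.8013 = 28.7564.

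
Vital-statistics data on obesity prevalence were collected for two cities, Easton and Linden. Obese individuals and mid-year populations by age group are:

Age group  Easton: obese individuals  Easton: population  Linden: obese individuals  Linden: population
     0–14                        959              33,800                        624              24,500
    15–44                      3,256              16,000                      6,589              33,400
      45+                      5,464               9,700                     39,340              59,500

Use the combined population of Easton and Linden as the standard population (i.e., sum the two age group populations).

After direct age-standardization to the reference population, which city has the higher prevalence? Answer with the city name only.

Linden

Age-specific rates per 1,000 for Easton: 28.373, 203.500, 563.299.
For Linden: 25.469, 197.275, 661.176.
Combined standard total = 176,900; weights = 0.3296, 0.2793, 0.3912.
Easton: 0.3296×28.373 + 0.2793×203.500 + 0.3912×563.299 = 286.5309 per 1,000.
Linden: 0.3296×25.469 + 0.2793×197.275 + 0.3912×661.176 = 322.1237 per 1,000.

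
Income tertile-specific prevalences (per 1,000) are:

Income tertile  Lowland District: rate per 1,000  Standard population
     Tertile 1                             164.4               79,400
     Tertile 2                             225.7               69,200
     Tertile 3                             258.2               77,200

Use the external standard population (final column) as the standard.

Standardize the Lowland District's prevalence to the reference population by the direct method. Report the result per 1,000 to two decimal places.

215.26

Standard total = 225,800; weights = 0.3516, 0.3065, 0.3419.
Standardized rate: 0.3516×164.4 + 0.3065×225.7 + 0.3419×258.2 = 215.2562 per 1,000.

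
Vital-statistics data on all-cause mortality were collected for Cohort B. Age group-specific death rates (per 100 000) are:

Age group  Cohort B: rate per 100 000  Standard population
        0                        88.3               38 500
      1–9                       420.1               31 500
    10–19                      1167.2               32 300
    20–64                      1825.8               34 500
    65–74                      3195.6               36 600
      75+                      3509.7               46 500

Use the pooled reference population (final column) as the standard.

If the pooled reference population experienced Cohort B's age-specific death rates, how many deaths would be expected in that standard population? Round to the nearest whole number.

3975

Expected deaths = Σ (standard pop × age-specific rate ÷ 100 000)
= 38 500×88.3/100 000 + 31 500×420.1/100 000 + 32 300×1167.2/100 000 + 34 500×1825.8/100 000 + 36 600×3195.6/100 000 + 46 500×3509.7/100 000
= 34.00 + 132.33 + 377.01 + 629.90 + 1169.59 + 1632.01 = 3974.83.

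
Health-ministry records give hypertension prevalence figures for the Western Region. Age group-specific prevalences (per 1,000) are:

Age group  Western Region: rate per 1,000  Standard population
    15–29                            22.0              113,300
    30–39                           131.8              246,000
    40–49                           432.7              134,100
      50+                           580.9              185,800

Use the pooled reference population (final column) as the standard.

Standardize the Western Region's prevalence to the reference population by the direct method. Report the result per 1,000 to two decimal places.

Standard total = 679,200; weights = 0.1668, 0.3622, 0.1974, 0.2736.
Standardized rate: 0.1668×22.0 + 0.3622×131.8 + 0.1974×432.7 + 0.2736×580.9 = 295.7475 per 1,000.

295.75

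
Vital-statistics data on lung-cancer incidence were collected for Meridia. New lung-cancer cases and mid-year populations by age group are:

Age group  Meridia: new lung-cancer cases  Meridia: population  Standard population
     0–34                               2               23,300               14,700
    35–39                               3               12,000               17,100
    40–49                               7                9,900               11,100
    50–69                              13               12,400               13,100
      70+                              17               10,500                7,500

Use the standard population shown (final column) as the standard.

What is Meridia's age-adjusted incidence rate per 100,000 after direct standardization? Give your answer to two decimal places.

61.83

Age-specific rates per 100,000 for Meridia: 8.58, 25.00, 70.71, 104.84, 161.90.
Standard total = 63,500; weights = 0.2315, 0.2693, 0.1748, 0.2063, 0.1181.
Standardized rate: 0.2315×8.58 + 0.2693×25.00 + 0.1748×70.71 + 0.2063×104.84 + 0.1181×161.90 = 61.8299 per 100,000.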